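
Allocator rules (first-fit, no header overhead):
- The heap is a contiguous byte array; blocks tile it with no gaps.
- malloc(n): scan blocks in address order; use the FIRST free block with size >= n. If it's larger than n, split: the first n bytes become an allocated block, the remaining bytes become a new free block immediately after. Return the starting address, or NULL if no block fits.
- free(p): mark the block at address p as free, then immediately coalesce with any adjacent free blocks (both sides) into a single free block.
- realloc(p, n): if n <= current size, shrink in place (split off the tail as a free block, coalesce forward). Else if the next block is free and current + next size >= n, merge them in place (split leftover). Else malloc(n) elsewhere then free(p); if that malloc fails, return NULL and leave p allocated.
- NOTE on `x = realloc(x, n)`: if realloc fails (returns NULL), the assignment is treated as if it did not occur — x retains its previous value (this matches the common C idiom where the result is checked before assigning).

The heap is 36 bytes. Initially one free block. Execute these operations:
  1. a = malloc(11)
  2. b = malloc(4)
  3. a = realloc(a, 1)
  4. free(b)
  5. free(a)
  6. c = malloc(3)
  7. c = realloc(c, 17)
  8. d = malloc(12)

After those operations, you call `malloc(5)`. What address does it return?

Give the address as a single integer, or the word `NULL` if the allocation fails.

Answer: 29

Derivation:
Op 1: a = malloc(11) -> a = 0; heap: [0-10 ALLOC][11-35 FREE]
Op 2: b = malloc(4) -> b = 11; heap: [0-10 ALLOC][11-14 ALLOC][15-35 FREE]
Op 3: a = realloc(a, 1) -> a = 0; heap: [0-0 ALLOC][1-10 FREE][11-14 ALLOC][15-35 FREE]
Op 4: free(b) -> (freed b); heap: [0-0 ALLOC][1-35 FREE]
Op 5: free(a) -> (freed a); heap: [0-35 FREE]
Op 6: c = malloc(3) -> c = 0; heap: [0-2 ALLOC][3-35 FREE]
Op 7: c = realloc(c, 17) -> c = 0; heap: [0-16 ALLOC][17-35 FREE]
Op 8: d = malloc(12) -> d = 17; heap: [0-16 ALLOC][17-28 ALLOC][29-35 FREE]
malloc(5): first-fit scan over [0-16 ALLOC][17-28 ALLOC][29-35 FREE] -> 29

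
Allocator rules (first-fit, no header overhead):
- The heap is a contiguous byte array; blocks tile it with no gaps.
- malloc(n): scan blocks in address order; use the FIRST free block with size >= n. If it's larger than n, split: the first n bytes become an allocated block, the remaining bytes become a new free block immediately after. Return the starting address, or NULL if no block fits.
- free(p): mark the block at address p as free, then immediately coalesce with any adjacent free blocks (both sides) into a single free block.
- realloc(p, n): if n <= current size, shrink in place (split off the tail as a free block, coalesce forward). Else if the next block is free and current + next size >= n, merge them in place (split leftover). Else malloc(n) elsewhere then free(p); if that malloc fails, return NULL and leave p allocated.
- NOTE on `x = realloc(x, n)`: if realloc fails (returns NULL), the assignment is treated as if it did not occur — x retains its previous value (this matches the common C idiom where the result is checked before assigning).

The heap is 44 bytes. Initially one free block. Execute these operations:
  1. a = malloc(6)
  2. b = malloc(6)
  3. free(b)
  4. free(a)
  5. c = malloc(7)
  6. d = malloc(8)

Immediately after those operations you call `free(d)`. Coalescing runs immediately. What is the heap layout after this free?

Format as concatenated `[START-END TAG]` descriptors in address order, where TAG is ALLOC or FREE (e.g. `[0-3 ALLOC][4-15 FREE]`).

Op 1: a = malloc(6) -> a = 0; heap: [0-5 ALLOC][6-43 FREE]
Op 2: b = malloc(6) -> b = 6; heap: [0-5 ALLOC][6-11 ALLOC][12-43 FREE]
Op 3: free(b) -> (freed b); heap: [0-5 ALLOC][6-43 FREE]
Op 4: free(a) -> (freed a); heap: [0-43 FREE]
Op 5: c = malloc(7) -> c = 0; heap: [0-6 ALLOC][7-43 FREE]
Op 6: d = malloc(8) -> d = 7; heap: [0-6 ALLOC][7-14 ALLOC][15-43 FREE]
free(d): d = 7 -> block [7-14 ALLOC]; mark free, coalesce with adjacent free neighbors -> [0-6 ALLOC][7-43 FREE]

Answer: [0-6 ALLOC][7-43 FREE]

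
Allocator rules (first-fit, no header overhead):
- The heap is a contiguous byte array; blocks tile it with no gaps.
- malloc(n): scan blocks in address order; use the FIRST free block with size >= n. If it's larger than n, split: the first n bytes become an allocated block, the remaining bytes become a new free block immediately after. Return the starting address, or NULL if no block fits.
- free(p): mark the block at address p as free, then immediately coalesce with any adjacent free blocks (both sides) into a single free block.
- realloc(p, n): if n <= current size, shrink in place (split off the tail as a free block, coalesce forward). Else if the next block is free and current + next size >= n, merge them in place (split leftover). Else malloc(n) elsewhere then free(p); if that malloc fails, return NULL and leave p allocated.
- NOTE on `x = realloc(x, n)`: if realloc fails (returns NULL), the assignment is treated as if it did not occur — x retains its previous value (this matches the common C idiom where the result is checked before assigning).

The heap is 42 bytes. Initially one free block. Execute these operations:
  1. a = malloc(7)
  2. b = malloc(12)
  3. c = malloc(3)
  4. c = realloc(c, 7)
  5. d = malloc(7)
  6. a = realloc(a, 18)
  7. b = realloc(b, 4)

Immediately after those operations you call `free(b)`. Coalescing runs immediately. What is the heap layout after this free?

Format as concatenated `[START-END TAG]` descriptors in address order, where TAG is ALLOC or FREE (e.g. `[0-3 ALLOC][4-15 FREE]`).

Op 1: a = malloc(7) -> a = 0; heap: [0-6 ALLOC][7-41 FREE]
Op 2: b = malloc(12) -> b = 7; heap: [0-6 ALLOC][7-18 ALLOC][19-41 FREE]
Op 3: c = malloc(3) -> c = 19; heap: [0-6 ALLOC][7-18 ALLOC][19-21 ALLOC][22-41 FREE]
Op 4: c = realloc(c, 7) -> c = 19; heap: [0-6 ALLOC][7-18 ALLOC][19-25 ALLOC][26-41 FREE]
Op 5: d = malloc(7) -> d = 26; heap: [0-6 ALLOC][7-18 ALLOC][19-25 ALLOC][26-32 ALLOC][33-41 FREE]
Op 6: a = realloc(a, 18) -> NULL (a unchanged); heap: [0-6 ALLOC][7-18 ALLOC][19-25 ALLOC][26-32 ALLOC][33-41 FREE]
Op 7: b = realloc(b, 4) -> b = 7; heap: [0-6 ALLOC][7-10 ALLOC][11-18 FREE][19-25 ALLOC][26-32 ALLOC][33-41 FREE]
free(b): b = 7 -> block [7-10 ALLOC]; mark free, coalesce with adjacent free neighbors -> [0-6 ALLOC][7-18 FREE][19-25 ALLOC][26-32 ALLOC][33-41 FREE]

Answer: [0-6 ALLOC][7-18 FREE][19-25 ALLOC][26-32 ALLOC][33-41 FREE]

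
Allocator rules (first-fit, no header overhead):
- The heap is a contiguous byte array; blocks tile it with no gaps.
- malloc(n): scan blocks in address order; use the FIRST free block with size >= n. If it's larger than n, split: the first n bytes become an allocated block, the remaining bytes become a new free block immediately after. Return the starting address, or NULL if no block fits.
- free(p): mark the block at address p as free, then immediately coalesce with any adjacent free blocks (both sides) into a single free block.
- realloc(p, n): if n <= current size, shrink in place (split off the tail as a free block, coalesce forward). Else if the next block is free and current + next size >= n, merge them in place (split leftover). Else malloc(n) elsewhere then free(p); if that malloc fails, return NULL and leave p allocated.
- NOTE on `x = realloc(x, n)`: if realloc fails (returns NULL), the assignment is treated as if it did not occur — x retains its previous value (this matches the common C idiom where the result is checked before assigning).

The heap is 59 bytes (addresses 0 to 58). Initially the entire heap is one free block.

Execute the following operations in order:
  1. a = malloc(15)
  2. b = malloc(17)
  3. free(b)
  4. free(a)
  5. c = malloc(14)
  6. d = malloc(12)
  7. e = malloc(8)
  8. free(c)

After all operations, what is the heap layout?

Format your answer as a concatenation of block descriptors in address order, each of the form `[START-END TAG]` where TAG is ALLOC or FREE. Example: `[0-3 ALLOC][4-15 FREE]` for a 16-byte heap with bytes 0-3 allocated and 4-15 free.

Answer: [0-13 FREE][14-25 ALLOC][26-33 ALLOC][34-58 FREE]

Derivation:
Op 1: a = malloc(15) -> a = 0; heap: [0-14 ALLOC][15-58 FREE]
Op 2: b = malloc(17) -> b = 15; heap: [0-14 ALLOC][15-31 ALLOC][32-58 FREE]
Op 3: free(b) -> (freed b); heap: [0-14 ALLOC][15-58 FREE]
Op 4: free(a) -> (freed a); heap: [0-58 FREE]
Op 5: c = malloc(14) -> c = 0; heap: [0-13 ALLOC][14-58 FREE]
Op 6: d = malloc(12) -> d = 14; heap: [0-13 ALLOC][14-25 ALLOC][26-58 FREE]
Op 7: e = malloc(8) -> e = 26; heap: [0-13 ALLOC][14-25 ALLOC][26-33 ALLOC][34-58 FREE]
Op 8: free(c) -> (freed c); heap: [0-13 FREE][14-25 ALLOC][26-33 ALLOC][34-58 FREE]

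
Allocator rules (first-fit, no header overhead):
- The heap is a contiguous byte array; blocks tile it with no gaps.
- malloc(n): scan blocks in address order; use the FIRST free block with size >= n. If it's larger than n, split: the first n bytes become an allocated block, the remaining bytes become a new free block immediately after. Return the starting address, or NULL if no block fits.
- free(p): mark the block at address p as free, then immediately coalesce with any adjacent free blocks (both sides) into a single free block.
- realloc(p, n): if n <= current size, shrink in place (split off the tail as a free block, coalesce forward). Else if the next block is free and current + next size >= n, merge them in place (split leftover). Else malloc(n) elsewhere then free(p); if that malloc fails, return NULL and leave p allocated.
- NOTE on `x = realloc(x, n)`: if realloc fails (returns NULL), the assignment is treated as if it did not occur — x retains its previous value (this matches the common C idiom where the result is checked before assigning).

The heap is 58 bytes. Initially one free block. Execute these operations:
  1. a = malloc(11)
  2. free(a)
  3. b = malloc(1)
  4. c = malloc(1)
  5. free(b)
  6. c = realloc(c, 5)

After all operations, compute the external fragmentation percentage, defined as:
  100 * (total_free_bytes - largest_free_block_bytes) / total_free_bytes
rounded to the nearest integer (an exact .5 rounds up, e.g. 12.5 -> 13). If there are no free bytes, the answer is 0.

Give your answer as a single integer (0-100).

Op 1: a = malloc(11) -> a = 0; heap: [0-10 ALLOC][11-57 FREE]
Op 2: free(a) -> (freed a); heap: [0-57 FREE]
Op 3: b = malloc(1) -> b = 0; heap: [0-0 ALLOC][1-57 FREE]
Op 4: c = malloc(1) -> c = 1; heap: [0-0 ALLOC][1-1 ALLOC][2-57 FREE]
Op 5: free(b) -> (freed b); heap: [0-0 FREE][1-1 ALLOC][2-57 FREE]
Op 6: c = realloc(c, 5) -> c = 1; heap: [0-0 FREE][1-5 ALLOC][6-57 FREE]
Free blocks: [1 52] total_free=53 largest=52 -> 100*(53-52)/53 = 100/53 ≈ 1.887 -> rounds to 2

Answer: 2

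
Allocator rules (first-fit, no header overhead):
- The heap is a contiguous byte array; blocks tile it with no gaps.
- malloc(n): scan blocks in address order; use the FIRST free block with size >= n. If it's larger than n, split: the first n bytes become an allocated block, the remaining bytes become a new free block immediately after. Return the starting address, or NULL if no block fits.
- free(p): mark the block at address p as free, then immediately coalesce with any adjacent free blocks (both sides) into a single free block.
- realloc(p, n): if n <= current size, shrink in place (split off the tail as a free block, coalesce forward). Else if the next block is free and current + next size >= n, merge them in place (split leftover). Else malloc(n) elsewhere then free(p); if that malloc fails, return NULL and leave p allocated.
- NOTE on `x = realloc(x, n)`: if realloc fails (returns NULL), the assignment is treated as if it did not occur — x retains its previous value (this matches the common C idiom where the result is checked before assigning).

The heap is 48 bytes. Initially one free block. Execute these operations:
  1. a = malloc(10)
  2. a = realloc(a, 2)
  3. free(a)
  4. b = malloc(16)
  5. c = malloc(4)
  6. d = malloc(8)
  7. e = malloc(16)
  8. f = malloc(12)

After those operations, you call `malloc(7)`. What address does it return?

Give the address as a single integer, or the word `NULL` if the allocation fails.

Answer: NULL

Derivation:
Op 1: a = malloc(10) -> a = 0; heap: [0-9 ALLOC][10-47 FREE]
Op 2: a = realloc(a, 2) -> a = 0; heap: [0-1 ALLOC][2-47 FREE]
Op 3: free(a) -> (freed a); heap: [0-47 FREE]
Op 4: b = malloc(16) -> b = 0; heap: [0-15 ALLOC][16-47 FREE]
Op 5: c = malloc(4) -> c = 16; heap: [0-15 ALLOC][16-19 ALLOC][20-47 FREE]
Op 6: d = malloc(8) -> d = 20; heap: [0-15 ALLOC][16-19 ALLOC][20-27 ALLOC][28-47 FREE]
Op 7: e = malloc(16) -> e = 28; heap: [0-15 ALLOC][16-19 ALLOC][20-27 ALLOC][28-43 ALLOC][44-47 FREE]
Op 8: f = malloc(12) -> f = NULL; heap: [0-15 ALLOC][16-19 ALLOC][20-27 ALLOC][28-43 ALLOC][44-47 FREE]
malloc(7): first-fit scan over [0-15 ALLOC][16-19 ALLOC][20-27 ALLOC][28-43 ALLOC][44-47 FREE] -> NULL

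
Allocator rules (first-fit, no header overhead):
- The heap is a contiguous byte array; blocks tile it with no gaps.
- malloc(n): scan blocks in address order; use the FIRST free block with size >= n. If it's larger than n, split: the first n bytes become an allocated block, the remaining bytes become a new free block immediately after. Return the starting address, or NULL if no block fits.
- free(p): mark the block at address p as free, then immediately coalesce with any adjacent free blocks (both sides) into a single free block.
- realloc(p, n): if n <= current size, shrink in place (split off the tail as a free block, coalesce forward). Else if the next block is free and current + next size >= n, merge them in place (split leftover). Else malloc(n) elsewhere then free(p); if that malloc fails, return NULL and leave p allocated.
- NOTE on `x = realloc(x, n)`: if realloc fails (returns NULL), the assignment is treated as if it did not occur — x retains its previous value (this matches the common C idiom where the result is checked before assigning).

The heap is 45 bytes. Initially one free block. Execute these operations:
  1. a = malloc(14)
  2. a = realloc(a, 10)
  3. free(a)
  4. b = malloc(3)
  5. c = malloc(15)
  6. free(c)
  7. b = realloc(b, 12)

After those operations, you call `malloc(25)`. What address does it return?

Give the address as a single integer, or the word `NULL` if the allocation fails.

Op 1: a = malloc(14) -> a = 0; heap: [0-13 ALLOC][14-44 FREE]
Op 2: a = realloc(a, 10) -> a = 0; heap: [0-9 ALLOC][10-44 FREE]
Op 3: free(a) -> (freed a); heap: [0-44 FREE]
Op 4: b = malloc(3) -> b = 0; heap: [0-2 ALLOC][3-44 FREE]
Op 5: c = malloc(15) -> c = 3; heap: [0-2 ALLOC][3-17 ALLOC][18-44 FREE]
Op 6: free(c) -> (freed c); heap: [0-2 ALLOC][3-44 FREE]
Op 7: b = realloc(b, 12) -> b = 0; heap: [0-11 ALLOC][12-44 FREE]
malloc(25): first-fit scan over [0-11 ALLOC][12-44 FREE] -> 12

Answer: 12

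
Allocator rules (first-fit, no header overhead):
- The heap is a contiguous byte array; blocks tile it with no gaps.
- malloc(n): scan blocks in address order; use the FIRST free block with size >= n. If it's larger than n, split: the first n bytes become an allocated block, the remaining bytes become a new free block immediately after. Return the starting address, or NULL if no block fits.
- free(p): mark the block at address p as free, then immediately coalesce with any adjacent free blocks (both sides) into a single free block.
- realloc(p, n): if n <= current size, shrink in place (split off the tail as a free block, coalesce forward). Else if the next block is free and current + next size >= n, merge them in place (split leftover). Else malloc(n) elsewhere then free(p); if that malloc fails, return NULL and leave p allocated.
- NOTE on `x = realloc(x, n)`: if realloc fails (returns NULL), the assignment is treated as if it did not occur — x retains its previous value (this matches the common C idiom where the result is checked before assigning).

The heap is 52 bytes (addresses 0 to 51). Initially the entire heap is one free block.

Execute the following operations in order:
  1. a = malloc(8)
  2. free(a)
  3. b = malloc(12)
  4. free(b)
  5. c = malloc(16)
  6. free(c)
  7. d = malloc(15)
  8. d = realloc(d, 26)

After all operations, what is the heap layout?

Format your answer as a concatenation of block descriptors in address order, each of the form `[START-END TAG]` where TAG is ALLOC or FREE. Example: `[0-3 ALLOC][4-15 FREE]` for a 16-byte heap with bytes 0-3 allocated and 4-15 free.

Answer: [0-25 ALLOC][26-51 FREE]

Derivation:
Op 1: a = malloc(8) -> a = 0; heap: [0-7 ALLOC][8-51 FREE]
Op 2: free(a) -> (freed a); heap: [0-51 FREE]
Op 3: b = malloc(12) -> b = 0; heap: [0-11 ALLOC][12-51 FREE]
Op 4: free(b) -> (freed b); heap: [0-51 FREE]
Op 5: c = malloc(16) -> c = 0; heap: [0-15 ALLOC][16-51 FREE]
Op 6: free(c) -> (freed c); heap: [0-51 FREE]
Op 7: d = malloc(15) -> d = 0; heap: [0-14 ALLOC][15-51 FREE]
Op 8: d = realloc(d, 26) -> d = 0; heap: [0-25 ALLOC][26-51 FREE]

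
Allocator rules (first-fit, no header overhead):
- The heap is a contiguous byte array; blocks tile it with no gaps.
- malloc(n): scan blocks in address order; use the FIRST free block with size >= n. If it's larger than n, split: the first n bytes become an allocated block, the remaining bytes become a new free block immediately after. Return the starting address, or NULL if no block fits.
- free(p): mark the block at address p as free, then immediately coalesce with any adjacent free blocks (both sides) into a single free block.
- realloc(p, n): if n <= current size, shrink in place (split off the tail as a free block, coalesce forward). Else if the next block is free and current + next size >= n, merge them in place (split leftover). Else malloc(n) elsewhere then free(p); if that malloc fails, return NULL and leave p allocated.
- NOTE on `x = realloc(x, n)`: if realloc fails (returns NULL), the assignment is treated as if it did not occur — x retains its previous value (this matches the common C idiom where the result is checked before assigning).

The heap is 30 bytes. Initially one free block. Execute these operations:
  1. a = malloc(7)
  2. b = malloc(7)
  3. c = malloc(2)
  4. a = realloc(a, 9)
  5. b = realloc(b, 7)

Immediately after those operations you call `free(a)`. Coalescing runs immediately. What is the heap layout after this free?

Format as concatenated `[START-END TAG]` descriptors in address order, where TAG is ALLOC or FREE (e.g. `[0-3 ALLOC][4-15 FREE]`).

Op 1: a = malloc(7) -> a = 0; heap: [0-6 ALLOC][7-29 FREE]
Op 2: b = malloc(7) -> b = 7; heap: [0-6 ALLOC][7-13 ALLOC][14-29 FREE]
Op 3: c = malloc(2) -> c = 14; heap: [0-6 ALLOC][7-13 ALLOC][14-15 ALLOC][16-29 FREE]
Op 4: a = realloc(a, 9) -> a = 16; heap: [0-6 FREE][7-13 ALLOC][14-15 ALLOC][16-24 ALLOC][25-29 FREE]
Op 5: b = realloc(b, 7) -> b = 7; heap: [0-6 FREE][7-13 ALLOC][14-15 ALLOC][16-24 ALLOC][25-29 FREE]
free(a): a = 16 -> block [16-24 ALLOC]; mark free, coalesce with adjacent free neighbors -> [0-6 FREE][7-13 ALLOC][14-15 ALLOC][16-29 FREE]

Answer: [0-6 FREE][7-13 ALLOC][14-15 ALLOC][16-29 FREE]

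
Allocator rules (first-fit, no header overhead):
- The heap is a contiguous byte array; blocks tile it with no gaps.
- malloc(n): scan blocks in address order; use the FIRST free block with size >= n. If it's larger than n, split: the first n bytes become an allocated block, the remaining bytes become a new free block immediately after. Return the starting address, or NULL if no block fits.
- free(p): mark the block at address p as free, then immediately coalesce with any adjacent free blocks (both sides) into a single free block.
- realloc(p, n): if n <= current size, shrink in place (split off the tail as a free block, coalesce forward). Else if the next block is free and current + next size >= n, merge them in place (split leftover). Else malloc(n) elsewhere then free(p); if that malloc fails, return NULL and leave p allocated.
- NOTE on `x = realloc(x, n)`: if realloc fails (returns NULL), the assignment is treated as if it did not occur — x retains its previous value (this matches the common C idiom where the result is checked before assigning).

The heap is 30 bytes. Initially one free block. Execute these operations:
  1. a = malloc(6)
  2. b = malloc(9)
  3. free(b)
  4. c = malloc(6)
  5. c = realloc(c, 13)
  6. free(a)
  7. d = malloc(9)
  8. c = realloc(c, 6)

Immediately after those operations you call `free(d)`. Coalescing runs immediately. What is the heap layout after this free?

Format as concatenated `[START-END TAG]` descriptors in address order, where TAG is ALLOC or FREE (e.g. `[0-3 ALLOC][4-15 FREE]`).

Answer: [0-5 FREE][6-11 ALLOC][12-29 FREE]

Derivation:
Op 1: a = malloc(6) -> a = 0; heap: [0-5 ALLOC][6-29 FREE]
Op 2: b = malloc(9) -> b = 6; heap: [0-5 ALLOC][6-14 ALLOC][15-29 FREE]
Op 3: free(b) -> (freed b); heap: [0-5 ALLOC][6-29 FREE]
Op 4: c = malloc(6) -> c = 6; heap: [0-5 ALLOC][6-11 ALLOC][12-29 FREE]
Op 5: c = realloc(c, 13) -> c = 6; heap: [0-5 ALLOC][6-18 ALLOC][19-29 FREE]
Op 6: free(a) -> (freed a); heap: [0-5 FREE][6-18 ALLOC][19-29 FREE]
Op 7: d = malloc(9) -> d = 19; heap: [0-5 FREE][6-18 ALLOC][19-27 ALLOC][28-29 FREE]
Op 8: c = realloc(c, 6) -> c = 6; heap: [0-5 FREE][6-11 ALLOC][12-18 FREE][19-27 ALLOC][28-29 FREE]
free(d): d = 19 -> block [19-27 ALLOC]; mark free, coalesce with adjacent free neighbors -> [0-5 FREE][6-11 ALLOC][12-29 FREE]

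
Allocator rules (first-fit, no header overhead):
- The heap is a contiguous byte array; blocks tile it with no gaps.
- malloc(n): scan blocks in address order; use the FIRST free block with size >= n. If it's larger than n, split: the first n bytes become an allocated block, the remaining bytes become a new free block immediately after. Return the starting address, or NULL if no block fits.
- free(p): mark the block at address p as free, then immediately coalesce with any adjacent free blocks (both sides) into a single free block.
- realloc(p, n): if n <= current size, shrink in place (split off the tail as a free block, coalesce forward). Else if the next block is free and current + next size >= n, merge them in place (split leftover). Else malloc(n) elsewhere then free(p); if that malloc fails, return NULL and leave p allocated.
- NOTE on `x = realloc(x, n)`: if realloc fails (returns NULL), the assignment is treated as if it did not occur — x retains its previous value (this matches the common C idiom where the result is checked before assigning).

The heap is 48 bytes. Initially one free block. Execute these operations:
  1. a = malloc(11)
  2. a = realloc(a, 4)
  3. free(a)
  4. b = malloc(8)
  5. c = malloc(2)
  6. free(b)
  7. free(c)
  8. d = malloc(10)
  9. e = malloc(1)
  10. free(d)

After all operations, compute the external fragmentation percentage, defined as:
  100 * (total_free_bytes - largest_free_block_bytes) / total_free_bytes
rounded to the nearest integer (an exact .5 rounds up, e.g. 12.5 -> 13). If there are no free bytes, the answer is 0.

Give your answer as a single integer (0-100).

Op 1: a = malloc(11) -> a = 0; heap: [0-10 ALLOC][11-47 FREE]
Op 2: a = realloc(a, 4) -> a = 0; heap: [0-3 ALLOC][4-47 FREE]
Op 3: free(a) -> (freed a); heap: [0-47 FREE]
Op 4: b = malloc(8) -> b = 0; heap: [0-7 ALLOC][8-47 FREE]
Op 5: c = malloc(2) -> c = 8; heap: [0-7 ALLOC][8-9 ALLOC][10-47 FREE]
Op 6: free(b) -> (freed b); heap: [0-7 FREE][8-9 ALLOC][10-47 FREE]
Op 7: free(c) -> (freed c); heap: [0-47 FREE]
Op 8: d = malloc(10) -> d = 0; heap: [0-9 ALLOC][10-47 FREE]
Op 9: e = malloc(1) -> e = 10; heap: [0-9 ALLOC][10-10 ALLOC][11-47 FREE]
Op 10: free(d) -> (freed d); heap: [0-9 FREE][10-10 ALLOC][11-47 FREE]
Free blocks: [10 37] total_free=47 largest=37 -> 100*(47-37)/47 = 1000/47 ≈ 21.277 -> rounds to 21

Answer: 21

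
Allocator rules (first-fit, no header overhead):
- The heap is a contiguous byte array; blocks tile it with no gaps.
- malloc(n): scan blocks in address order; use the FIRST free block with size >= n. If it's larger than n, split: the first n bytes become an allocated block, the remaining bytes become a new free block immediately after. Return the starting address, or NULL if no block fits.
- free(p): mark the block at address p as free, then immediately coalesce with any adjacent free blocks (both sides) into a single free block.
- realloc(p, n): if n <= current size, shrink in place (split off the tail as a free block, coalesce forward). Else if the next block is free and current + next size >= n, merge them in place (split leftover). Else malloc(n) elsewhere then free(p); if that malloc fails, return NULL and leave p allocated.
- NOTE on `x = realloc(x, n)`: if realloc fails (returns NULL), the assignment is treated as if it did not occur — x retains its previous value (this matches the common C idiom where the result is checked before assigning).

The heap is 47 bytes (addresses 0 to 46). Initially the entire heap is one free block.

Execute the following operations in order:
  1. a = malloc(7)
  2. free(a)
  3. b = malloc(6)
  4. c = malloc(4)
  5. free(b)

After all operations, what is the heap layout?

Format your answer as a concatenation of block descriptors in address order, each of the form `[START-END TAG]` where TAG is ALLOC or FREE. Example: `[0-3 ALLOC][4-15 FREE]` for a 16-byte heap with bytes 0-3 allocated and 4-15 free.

Op 1: a = malloc(7) -> a = 0; heap: [0-6 ALLOC][7-46 FREE]
Op 2: free(a) -> (freed a); heap: [0-46 FREE]
Op 3: b = malloc(6) -> b = 0; heap: [0-5 ALLOC][6-46 FREE]
Op 4: c = malloc(4) -> c = 6; heap: [0-5 ALLOC][6-9 ALLOC][10-46 FREE]
Op 5: free(b) -> (freed b); heap: [0-5 FREE][6-9 ALLOC][10-46 FREE]

Answer: [0-5 FREE][6-9 ALLOC][10-46 FREE]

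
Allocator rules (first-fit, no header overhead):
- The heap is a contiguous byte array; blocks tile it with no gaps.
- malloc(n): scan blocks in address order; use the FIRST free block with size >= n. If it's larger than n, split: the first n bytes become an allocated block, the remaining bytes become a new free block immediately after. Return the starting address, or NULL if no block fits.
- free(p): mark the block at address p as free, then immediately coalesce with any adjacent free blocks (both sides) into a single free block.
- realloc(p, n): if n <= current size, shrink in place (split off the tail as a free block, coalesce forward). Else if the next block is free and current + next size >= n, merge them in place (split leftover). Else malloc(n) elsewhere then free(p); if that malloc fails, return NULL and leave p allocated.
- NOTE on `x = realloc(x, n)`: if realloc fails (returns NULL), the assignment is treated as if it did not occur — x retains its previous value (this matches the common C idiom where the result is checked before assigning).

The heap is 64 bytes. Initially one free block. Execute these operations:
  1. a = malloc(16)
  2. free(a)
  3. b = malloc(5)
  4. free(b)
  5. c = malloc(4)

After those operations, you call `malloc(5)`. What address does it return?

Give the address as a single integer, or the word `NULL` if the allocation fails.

Answer: 4

Derivation:
Op 1: a = malloc(16) -> a = 0; heap: [0-15 ALLOC][16-63 FREE]
Op 2: free(a) -> (freed a); heap: [0-63 FREE]
Op 3: b = malloc(5) -> b = 0; heap: [0-4 ALLOC][5-63 FREE]
Op 4: free(b) -> (freed b); heap: [0-63 FREE]
Op 5: c = malloc(4) -> c = 0; heap: [0-3 ALLOC][4-63 FREE]
malloc(5): first-fit scan over [0-3 ALLOC][4-63 FREE] -> 4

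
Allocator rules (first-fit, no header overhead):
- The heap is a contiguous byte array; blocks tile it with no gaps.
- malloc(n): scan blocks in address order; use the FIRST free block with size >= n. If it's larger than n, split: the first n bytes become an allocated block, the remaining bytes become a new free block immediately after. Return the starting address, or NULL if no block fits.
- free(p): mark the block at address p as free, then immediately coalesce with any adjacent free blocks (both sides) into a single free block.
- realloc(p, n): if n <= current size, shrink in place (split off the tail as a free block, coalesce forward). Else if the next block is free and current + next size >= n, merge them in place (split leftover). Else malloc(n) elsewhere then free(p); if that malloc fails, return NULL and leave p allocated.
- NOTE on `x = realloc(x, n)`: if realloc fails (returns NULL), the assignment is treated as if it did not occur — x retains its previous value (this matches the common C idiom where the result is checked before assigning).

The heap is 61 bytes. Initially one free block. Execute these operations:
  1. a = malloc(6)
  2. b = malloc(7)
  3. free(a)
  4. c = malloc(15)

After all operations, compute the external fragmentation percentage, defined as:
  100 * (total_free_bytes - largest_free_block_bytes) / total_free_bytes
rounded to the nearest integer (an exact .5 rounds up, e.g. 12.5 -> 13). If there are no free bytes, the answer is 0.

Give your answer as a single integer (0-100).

Answer: 15

Derivation:
Op 1: a = malloc(6) -> a = 0; heap: [0-5 ALLOC][6-60 FREE]
Op 2: b = malloc(7) -> b = 6; heap: [0-5 ALLOC][6-12 ALLOC][13-60 FREE]
Op 3: free(a) -> (freed a); heap: [0-5 FREE][6-12 ALLOC][13-60 FREE]
Op 4: c = malloc(15) -> c = 13; heap: [0-5 FREE][6-12 ALLOC][13-27 ALLOC][28-60 FREE]
Free blocks: [6 33] total_free=39 largest=33 -> 100*(39-33)/39 = 600/39 ≈ 15.385 -> rounds to 15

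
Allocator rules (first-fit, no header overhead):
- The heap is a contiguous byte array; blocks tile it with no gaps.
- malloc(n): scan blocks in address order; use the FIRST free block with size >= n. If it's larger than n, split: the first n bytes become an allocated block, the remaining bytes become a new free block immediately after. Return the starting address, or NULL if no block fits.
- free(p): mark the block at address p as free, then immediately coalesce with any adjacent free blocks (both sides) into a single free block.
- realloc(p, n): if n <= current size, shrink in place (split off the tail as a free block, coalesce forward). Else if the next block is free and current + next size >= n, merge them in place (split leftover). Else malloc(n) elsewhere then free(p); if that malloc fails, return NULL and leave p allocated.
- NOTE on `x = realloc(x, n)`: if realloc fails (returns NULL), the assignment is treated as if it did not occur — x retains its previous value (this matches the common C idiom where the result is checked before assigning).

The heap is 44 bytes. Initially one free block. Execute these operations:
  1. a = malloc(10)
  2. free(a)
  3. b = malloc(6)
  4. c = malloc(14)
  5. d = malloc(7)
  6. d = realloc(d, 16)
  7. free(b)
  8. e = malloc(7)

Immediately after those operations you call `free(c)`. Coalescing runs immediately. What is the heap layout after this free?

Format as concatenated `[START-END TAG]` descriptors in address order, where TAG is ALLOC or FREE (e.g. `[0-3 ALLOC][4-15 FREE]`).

Op 1: a = malloc(10) -> a = 0; heap: [0-9 ALLOC][10-43 FREE]
Op 2: free(a) -> (freed a); heap: [0-43 FREE]
Op 3: b = malloc(6) -> b = 0; heap: [0-5 ALLOC][6-43 FREE]
Op 4: c = malloc(14) -> c = 6; heap: [0-5 ALLOC][6-19 ALLOC][20-43 FREE]
Op 5: d = malloc(7) -> d = 20; heap: [0-5 ALLOC][6-19 ALLOC][20-26 ALLOC][27-43 FREE]
Op 6: d = realloc(d, 16) -> d = 20; heap: [0-5 ALLOC][6-19 ALLOC][20-35 ALLOC][36-43 FREE]
Op 7: free(b) -> (freed b); heap: [0-5 FREE][6-19 ALLOC][20-35 ALLOC][36-43 FREE]
Op 8: e = malloc(7) -> e = 36; heap: [0-5 FREE][6-19 ALLOC][20-35 ALLOC][36-42 ALLOC][43-43 FREE]
free(c): c = 6 -> block [6-19 ALLOC]; mark free, coalesce with adjacent free neighbors -> [0-19 FREE][20-35 ALLOC][36-42 ALLOC][43-43 FREE]

Answer: [0-19 FREE][20-35 ALLOC][36-42 ALLOC][43-43 FREE]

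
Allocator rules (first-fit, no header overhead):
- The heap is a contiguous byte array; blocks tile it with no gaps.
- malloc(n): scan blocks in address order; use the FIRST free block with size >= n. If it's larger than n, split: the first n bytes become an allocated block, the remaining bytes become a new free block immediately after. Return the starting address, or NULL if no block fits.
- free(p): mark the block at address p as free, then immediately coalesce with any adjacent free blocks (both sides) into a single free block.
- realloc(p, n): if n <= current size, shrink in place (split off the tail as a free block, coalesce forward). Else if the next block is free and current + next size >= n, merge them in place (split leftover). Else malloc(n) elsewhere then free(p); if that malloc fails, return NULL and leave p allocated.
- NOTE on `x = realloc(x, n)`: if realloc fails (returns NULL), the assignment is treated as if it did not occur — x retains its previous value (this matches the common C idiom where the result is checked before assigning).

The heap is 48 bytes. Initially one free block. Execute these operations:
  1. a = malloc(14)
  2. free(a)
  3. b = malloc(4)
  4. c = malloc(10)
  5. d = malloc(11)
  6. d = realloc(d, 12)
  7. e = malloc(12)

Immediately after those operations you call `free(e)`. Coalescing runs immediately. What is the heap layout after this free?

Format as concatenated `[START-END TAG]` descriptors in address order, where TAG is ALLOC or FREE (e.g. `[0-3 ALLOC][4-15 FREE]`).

Op 1: a = malloc(14) -> a = 0; heap: [0-13 ALLOC][14-47 FREE]
Op 2: free(a) -> (freed a); heap: [0-47 FREE]
Op 3: b = malloc(4) -> b = 0; heap: [0-3 ALLOC][4-47 FREE]
Op 4: c = malloc(10) -> c = 4; heap: [0-3 ALLOC][4-13 ALLOC][14-47 FREE]
Op 5: d = malloc(11) -> d = 14; heap: [0-3 ALLOC][4-13 ALLOC][14-24 ALLOC][25-47 FREE]
Op 6: d = realloc(d, 12) -> d = 14; heap: [0-3 ALLOC][4-13 ALLOC][14-25 ALLOC][26-47 FREE]
Op 7: e = malloc(12) -> e = 26; heap: [0-3 ALLOC][4-13 ALLOC][14-25 ALLOC][26-37 ALLOC][38-47 FREE]
free(e): e = 26 -> block [26-37 ALLOC]; mark free, coalesce with adjacent free neighbors -> [0-3 ALLOC][4-13 ALLOC][14-25 ALLOC][26-47 FREE]

Answer: [0-3 ALLOC][4-13 ALLOC][14-25 ALLOC][26-47 FREE]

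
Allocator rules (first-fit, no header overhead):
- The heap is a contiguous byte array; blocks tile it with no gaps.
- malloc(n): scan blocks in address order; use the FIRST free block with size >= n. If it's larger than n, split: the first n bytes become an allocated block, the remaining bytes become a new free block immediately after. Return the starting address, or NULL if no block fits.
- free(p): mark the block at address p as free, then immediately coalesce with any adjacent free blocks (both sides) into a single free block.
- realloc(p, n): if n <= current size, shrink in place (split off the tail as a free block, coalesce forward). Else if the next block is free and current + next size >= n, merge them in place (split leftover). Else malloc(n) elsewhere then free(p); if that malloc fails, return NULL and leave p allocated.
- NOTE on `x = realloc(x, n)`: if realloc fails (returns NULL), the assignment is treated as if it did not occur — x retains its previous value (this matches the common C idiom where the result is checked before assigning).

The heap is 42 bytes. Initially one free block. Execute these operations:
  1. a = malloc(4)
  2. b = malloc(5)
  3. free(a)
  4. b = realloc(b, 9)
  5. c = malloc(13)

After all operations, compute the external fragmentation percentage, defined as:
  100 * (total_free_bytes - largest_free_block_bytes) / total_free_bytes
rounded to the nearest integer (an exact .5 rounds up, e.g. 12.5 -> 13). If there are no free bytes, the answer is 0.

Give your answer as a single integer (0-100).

Answer: 20

Derivation:
Op 1: a = malloc(4) -> a = 0; heap: [0-3 ALLOC][4-41 FREE]
Op 2: b = malloc(5) -> b = 4; heap: [0-3 ALLOC][4-8 ALLOC][9-41 FREE]
Op 3: free(a) -> (freed a); heap: [0-3 FREE][4-8 ALLOC][9-41 FREE]
Op 4: b = realloc(b, 9) -> b = 4; heap: [0-3 FREE][4-12 ALLOC][13-41 FREE]
Op 5: c = malloc(13) -> c = 13; heap: [0-3 FREE][4-12 ALLOC][13-25 ALLOC][26-41 FREE]
Free blocks: [4 16] total_free=20 largest=16 -> 100*(20-16)/20 = 400/20 = 20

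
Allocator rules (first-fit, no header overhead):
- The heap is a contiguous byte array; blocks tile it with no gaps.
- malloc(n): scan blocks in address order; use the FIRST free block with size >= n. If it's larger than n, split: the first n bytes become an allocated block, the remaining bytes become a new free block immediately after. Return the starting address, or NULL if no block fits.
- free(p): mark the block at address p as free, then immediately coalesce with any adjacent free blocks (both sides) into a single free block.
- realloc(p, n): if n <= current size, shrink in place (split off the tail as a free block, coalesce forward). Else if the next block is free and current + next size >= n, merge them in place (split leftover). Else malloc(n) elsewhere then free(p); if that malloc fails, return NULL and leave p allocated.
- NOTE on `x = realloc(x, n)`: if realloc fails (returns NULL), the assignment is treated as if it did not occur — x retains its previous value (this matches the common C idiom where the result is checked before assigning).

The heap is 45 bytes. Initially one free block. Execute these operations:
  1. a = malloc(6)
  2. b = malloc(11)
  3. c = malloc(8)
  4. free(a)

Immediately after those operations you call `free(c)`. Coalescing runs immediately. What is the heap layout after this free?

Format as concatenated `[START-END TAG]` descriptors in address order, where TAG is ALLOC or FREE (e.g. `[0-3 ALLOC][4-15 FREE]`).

Op 1: a = malloc(6) -> a = 0; heap: [0-5 ALLOC][6-44 FREE]
Op 2: b = malloc(11) -> b = 6; heap: [0-5 ALLOC][6-16 ALLOC][17-44 FREE]
Op 3: c = malloc(8) -> c = 17; heap: [0-5 ALLOC][6-16 ALLOC][17-24 ALLOC][25-44 FREE]
Op 4: free(a) -> (freed a); heap: [0-5 FREE][6-16 ALLOC][17-24 ALLOC][25-44 FREE]
free(c): c = 17 -> block [17-24 ALLOC]; mark free, coalesce with adjacent free neighbors -> [0-5 FREE][6-16 ALLOC][17-44 FREE]

Answer: [0-5 FREE][6-16 ALLOC][17-44 FREE]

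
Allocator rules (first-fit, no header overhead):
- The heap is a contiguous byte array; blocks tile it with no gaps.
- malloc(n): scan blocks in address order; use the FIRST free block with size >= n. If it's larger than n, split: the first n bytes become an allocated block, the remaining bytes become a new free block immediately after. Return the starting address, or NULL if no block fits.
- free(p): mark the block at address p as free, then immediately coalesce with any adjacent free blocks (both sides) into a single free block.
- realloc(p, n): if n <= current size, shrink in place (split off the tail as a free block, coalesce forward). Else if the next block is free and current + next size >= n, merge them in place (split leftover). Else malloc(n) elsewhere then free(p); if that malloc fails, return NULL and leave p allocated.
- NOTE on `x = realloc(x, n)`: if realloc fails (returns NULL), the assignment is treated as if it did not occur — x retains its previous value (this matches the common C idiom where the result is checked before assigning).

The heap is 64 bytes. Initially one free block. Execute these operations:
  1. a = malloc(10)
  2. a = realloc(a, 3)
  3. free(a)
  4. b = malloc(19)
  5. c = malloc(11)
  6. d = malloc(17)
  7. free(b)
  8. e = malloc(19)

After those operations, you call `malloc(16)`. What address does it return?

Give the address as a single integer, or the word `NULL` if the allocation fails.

Answer: 47

Derivation:
Op 1: a = malloc(10) -> a = 0; heap: [0-9 ALLOC][10-63 FREE]
Op 2: a = realloc(a, 3) -> a = 0; heap: [0-2 ALLOC][3-63 FREE]
Op 3: free(a) -> (freed a); heap: [0-63 FREE]
Op 4: b = malloc(19) -> b = 0; heap: [0-18 ALLOC][19-63 FREE]
Op 5: c = malloc(11) -> c = 19; heap: [0-18 ALLOC][19-29 ALLOC][30-63 FREE]
Op 6: d = malloc(17) -> d = 30; heap: [0-18 ALLOC][19-29 ALLOC][30-46 ALLOC][47-63 FREE]
Op 7: free(b) -> (freed b); heap: [0-18 FREE][19-29 ALLOC][30-46 ALLOC][47-63 FREE]
Op 8: e = malloc(19) -> e = 0; heap: [0-18 ALLOC][19-29 ALLOC][30-46 ALLOC][47-63 FREE]
malloc(16): first-fit scan over [0-18 ALLOC][19-29 ALLOC][30-46 ALLOC][47-63 FREE] -> 47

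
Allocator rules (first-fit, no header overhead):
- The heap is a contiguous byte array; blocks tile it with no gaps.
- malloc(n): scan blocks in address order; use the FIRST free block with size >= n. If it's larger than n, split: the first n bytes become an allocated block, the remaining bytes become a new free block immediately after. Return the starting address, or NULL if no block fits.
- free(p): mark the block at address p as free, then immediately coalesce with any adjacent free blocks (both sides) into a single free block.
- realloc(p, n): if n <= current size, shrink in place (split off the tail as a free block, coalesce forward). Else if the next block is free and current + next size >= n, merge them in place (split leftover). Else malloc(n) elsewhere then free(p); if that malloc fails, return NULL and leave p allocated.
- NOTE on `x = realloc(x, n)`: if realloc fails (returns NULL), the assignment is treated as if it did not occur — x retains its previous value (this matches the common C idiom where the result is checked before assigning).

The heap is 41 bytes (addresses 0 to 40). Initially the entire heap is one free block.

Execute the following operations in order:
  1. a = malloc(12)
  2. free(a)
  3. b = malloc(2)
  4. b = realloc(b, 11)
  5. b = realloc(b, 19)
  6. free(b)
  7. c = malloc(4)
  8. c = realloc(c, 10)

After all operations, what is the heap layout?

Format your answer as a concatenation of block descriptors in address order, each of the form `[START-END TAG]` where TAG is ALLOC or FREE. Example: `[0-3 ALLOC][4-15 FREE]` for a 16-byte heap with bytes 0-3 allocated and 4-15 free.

Answer: [0-9 ALLOC][10-40 FREE]

Derivation:
Op 1: a = malloc(12) -> a = 0; heap: [0-11 ALLOC][12-40 FREE]
Op 2: free(a) -> (freed a); heap: [0-40 FREE]
Op 3: b = malloc(2) -> b = 0; heap: [0-1 ALLOC][2-40 FREE]
Op 4: b = realloc(b, 11) -> b = 0; heap: [0-10 ALLOC][11-40 FREE]
Op 5: b = realloc(b, 19) -> b = 0; heap: [0-18 ALLOC][19-40 FREE]
Op 6: free(b) -> (freed b); heap: [0-40 FREE]
Op 7: c = malloc(4) -> c = 0; heap: [0-3 ALLOC][4-40 FREE]
Op 8: c = realloc(c, 10) -> c = 0; heap: [0-9 ALLOC][10-40 FREE]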